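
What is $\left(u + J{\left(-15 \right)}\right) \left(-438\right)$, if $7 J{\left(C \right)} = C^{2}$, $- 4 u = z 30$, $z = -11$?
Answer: $- \frac{351495}{7} \approx -50214.0$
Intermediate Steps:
$u = \frac{165}{2}$ ($u = - \frac{\left(-11\right) 30}{4} = \left(- \frac{1}{4}\right) \left(-330\right) = \frac{165}{2} \approx 82.5$)
$J{\left(C \right)} = \frac{C^{2}}{7}$
$\left(u + J{\left(-15 \right)}\right) \left(-438\right) = \left(\frac{165}{2} + \frac{\left(-15\right)^{2}}{7}\right) \left(-438\right) = \left(\frac{165}{2} + \frac{1}{7} \cdot 225\right) \left(-438\right) = \left(\frac{165}{2} + \frac{225}{7}\right) \left(-438\right) = \frac{1605}{14} \left(-438\right) = - \frac{351495}{7}$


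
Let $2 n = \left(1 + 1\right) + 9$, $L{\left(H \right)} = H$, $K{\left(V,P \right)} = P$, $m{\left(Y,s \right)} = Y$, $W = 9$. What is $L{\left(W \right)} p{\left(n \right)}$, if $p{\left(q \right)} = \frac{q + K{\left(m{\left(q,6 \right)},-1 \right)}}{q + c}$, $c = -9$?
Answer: $- \frac{81}{7} \approx -11.571$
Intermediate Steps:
$n = \frac{11}{2}$ ($n = \frac{\left(1 + 1\right) + 9}{2} = \frac{2 + 9}{2} = \frac{1}{2} \cdot 11 = \frac{11}{2} \approx 5.5$)
$p{\left(q \right)} = \frac{-1 + q}{-9 + q}$ ($p{\left(q \right)} = \frac{q - 1}{q - 9} = \frac{-1 + q}{-9 + q}$)
$L{\left(W \right)} p{\left(n \right)} = 9 \frac{-1 + \frac{11}{2}}{-9 + \frac{11}{2}} = 9 \frac{1}{- \frac{7}{2}} \cdot \frac{9}{2} = 9 \left(\left(- \frac{2}{7}\right) \frac{9}{2}\right) = 9 \left(- \frac{9}{7}\right) = - \frac{81}{7}$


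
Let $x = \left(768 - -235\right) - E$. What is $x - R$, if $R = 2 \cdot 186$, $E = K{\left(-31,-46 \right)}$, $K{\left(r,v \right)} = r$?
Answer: $662$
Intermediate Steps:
$E = -31$
$R = 372$
$x = 1034$ ($x = \left(768 - -235\right) - -31 = \left(768 + 235\right) + 31 = 1003 + 31 = 1034$)
$x - R = 1034 - 372 = 662$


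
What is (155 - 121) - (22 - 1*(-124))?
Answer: -112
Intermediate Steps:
(155 - 121) - (22 - 1*(-124)) = 34 - (22 + 124) = 34 - 1*146 = 34 - 146 = -112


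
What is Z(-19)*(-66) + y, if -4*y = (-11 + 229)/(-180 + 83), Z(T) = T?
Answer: 243385/194 ≈ 1254.6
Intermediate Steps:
y = 109/194 (y = -(-11 + 229)/(4*(-180 + 83)) = -109/(2*(-97)) = -109*(-1)/(2*97) = -¼*(-218/97) = 109/194 ≈ 0.56186)
Z(-19)*(-66) + y = -19*(-66) + 109/194 = 1254 + 109/194 = 243385/194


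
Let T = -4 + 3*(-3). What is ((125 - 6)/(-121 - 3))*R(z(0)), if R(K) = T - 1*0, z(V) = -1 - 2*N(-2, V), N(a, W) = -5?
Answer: 1547/124 ≈ 12.476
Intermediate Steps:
T = -13 (T = -4 - 9 = -13)
z(V) = 9 (z(V) = -1 - 2*(-5) = -1 + 10 = 9)
R(K) = -13 (R(K) = -13 - 1*0 = -13 + 0 = -13)
((125 - 6)/(-121 - 3))*R(z(0)) = ((125 - 6)/(-121 - 3))*(-13) = (119/(-124))*(-13) = (119*(-1/124))*(-13) = -119/124*(-13) = 1547/124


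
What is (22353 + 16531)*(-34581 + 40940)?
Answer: 247263356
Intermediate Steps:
(22353 + 16531)*(-34581 + 40940) = 38884*6359 = 247263356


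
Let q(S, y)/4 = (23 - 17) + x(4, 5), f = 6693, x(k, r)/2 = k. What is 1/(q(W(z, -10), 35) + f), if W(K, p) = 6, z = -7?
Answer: 1/6749 ≈ 0.00014817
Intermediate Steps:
x(k, r) = 2*k
q(S, y) = 56 (q(S, y) = 4*((23 - 17) + 2*4) = 4*(6 + 8) = 4*14 = 56)
1/(q(W(z, -10), 35) + f) = 1/(56 + 6693) = 1/6749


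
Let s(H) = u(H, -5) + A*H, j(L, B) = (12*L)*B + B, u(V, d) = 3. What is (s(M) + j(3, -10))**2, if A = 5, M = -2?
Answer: 142129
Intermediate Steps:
j(L, B) = B + 12*B*L (j(L, B) = 12*B*L + B = B + 12*B*L)
s(H) = 3 + 5*H
(s(M) + j(3, -10))**2 = ((3 + 5*(-2)) - 10*(1 + 12*3))**2 = ((3 - 10) - 10*(1 + 36))**2 = (-7 - 10*37)**2 = (-7 - 370)**2 = (-377)**2 = 142129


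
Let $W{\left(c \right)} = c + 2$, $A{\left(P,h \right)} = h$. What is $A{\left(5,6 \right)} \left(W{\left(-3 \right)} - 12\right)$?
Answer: $-78$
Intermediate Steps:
$W{\left(c \right)} = 2 + c$
$A{\left(5,6 \right)} \left(W{\left(-3 \right)} - 12\right) = 6 \left(\left(2 - 3\right) - 12\right) = 6 \left(-1 - 12\right) = 6 \left(-13\right) = -78$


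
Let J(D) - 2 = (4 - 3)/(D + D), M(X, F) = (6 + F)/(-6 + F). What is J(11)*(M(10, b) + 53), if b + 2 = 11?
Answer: 1305/11 ≈ 118.64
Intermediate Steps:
b = 9 (b = -2 + 11 = 9)
M(X, F) = (6 + F)/(-6 + F)
J(D) = 2 + 1/(2*D) (J(D) = 2 + (4 - 3)/(D + D) = 2 + 1/(2*D))
J(11)*(M(10, b) + 53) = (2 + (1/2)/11)*((6 + 9)/(-6 + 9) + 53) = (2 + (1/2)*(1/11))*(15/3 + 53) = (2 + 1/22)*((1/3)*15 + 53) = 45*(5 + 53)/22 = (45/22)*58 = 1305/11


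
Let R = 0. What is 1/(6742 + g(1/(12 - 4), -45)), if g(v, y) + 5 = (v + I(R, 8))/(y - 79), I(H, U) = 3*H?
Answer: 992/6683103 ≈ 0.00014843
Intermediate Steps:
g(v, y) = -5 + v/(-79 + y) (g(v, y) = -5 + (v + 3*0)/(y - 79) = -5 + (v + 0)/(-79 + y) = -5 + v/(-79 + y))
1/(6742 + g(1/(12 - 4), -45)) = 1/(6742 + (395 + 1/(12 - 4) - 5*(-45))/(-79 - 45)) = 1/(6742 + (395 + 1/8 + 225)/(-124)) = 1/(6742 - (395 + ⅛ + 225)/124) = 1/(6742 - 1/124*4961/8) = 1/(6742 - 4961/992) = 1/(6683103/992) = 992/6683103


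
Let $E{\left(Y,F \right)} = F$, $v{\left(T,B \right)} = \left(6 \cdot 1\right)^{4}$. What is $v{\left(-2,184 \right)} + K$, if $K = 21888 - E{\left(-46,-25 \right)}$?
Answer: $23209$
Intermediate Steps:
$v{\left(T,B \right)} = 1296$ ($v{\left(T,B \right)} = 6^{4} = 1296$)
$K = 21913$ ($K = 21888 - -25 = 21888 + 25 = 21913$)
$v{\left(-2,184 \right)} + K = 1296 + 21913 = 23209$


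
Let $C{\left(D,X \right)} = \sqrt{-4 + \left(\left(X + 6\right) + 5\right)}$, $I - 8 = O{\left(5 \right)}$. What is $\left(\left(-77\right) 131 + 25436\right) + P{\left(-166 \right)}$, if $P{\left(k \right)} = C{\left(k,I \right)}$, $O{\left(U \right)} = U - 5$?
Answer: $15349 + \sqrt{15} \approx 15353.0$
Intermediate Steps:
$O{\left(U \right)} = -5 + U$
$I = 8$ ($I = 8 + \left(-5 + 5\right) = 8 + 0 = 8$)
$C{\left(D,X \right)} = \sqrt{7 + X}$ ($C{\left(D,X \right)} = \sqrt{-4 + \left(\left(6 + X\right) + 5\right)} = \sqrt{-4 + \left(11 + X\right)} = \sqrt{7 + X}$)
$P{\left(k \right)} = \sqrt{15}$ ($P{\left(k \right)} = \sqrt{7 + 8} = \sqrt{15}$)
$\left(\left(-77\right) 131 + 25436\right) + P{\left(-166 \right)} = \left(\left(-77\right) 131 + 25436\right) + \sqrt{15} = \left(-10087 + 25436\right) + \sqrt{15} = 15349 + \sqrt{15}$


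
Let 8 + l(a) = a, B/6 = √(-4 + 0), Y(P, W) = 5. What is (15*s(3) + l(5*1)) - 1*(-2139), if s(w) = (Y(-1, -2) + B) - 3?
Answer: 2166 + 180*I ≈ 2166.0 + 180.0*I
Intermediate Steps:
B = 12*I (B = 6*√(-4 + 0) = 6*√(-4) = 6*(2*I) = 12*I ≈ 12.0*I)
l(a) = -8 + a
s(w) = 2 + 12*I (s(w) = (5 + 12*I) - 3 = 2 + 12*I)
(15*s(3) + l(5*1)) - 1*(-2139) = (15*(2 + 12*I) + (-8 + 5*1)) - 1*(-2139) = ((30 + 180*I) + (-8 + 5)) + 2139 = ((30 + 180*I) - 3) + 2139 = (27 + 180*I) + 2139 = 2166 + 180*I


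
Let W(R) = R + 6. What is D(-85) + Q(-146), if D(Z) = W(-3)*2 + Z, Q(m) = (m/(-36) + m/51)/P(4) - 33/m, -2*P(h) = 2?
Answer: -893149/11169 ≈ -79.967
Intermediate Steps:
P(h) = -1 (P(h) = -½*2 = -1)
Q(m) = -33/m + 5*m/612 (Q(m) = (m/(-36) + m/51)/(-1) - 33/m = (m*(-1/36) + m*(1/51))*(-1) - 33/m = (-m/36 + m/51)*(-1) - 33/m = -5*m/612*(-1) - 33/m = 5*m/612 - 33/m = -33/m + 5*m/612)
W(R) = 6 + R
D(Z) = 6 + Z (D(Z) = (6 - 3)*2 + Z = 3*2 + Z = 6 + Z)
D(-85) + Q(-146) = (6 - 85) + (-33/(-146) + (5/612)*(-146)) = -79 + (-33*(-1/146) - 365/306) = -79 + (33/146 - 365/306) = -79 - 10798/11169 = -893149/11169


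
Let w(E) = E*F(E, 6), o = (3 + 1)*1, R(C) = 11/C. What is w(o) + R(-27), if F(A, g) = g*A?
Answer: 2581/27 ≈ 95.593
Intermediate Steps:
F(A, g) = A*g
o = 4 (o = 4*1 = 4)
w(E) = 6*E² (w(E) = E*(E*6) = E*(6*E) = 6*E²)
w(o) + R(-27) = 6*4² + 11/(-27) = 6*16 + 11*(-1/27) = 96 - 11/27 = 2581/27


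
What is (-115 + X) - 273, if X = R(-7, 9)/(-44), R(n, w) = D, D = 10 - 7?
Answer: -17075/44 ≈ -388.07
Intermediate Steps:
D = 3
R(n, w) = 3
X = -3/44 (X = 3/(-44) = 3*(-1/44) = -3/44 ≈ -0.068182)
(-115 + X) - 273 = (-115 - 3/44) - 273 = -5063/44 - 273 = -17075/44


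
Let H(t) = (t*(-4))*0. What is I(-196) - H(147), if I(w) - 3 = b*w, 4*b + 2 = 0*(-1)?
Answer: 101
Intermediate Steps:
b = -½ (b = -½ + (0*(-1))/4 = -½ + (¼)*0 = -½ + 0 = -½ ≈ -0.50000)
I(w) = 3 - w/2
H(t) = 0 (H(t) = -4*t*0 = 0)
I(-196) - H(147) = (3 - ½*(-196)) - 1*0 = (3 + 98) + 0 = 101 + 0 = 101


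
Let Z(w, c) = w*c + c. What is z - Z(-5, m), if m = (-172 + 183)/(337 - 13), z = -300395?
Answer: -24331984/81 ≈ -3.0040e+5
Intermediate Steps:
m = 11/324 ≈ 0.033951
Z(w, c) = c + c*w (Z(w, c) = c*w + c = c + c*w)
z - Z(-5, m) = -300395 - 11*(1 - 5)/324 = -300395 - 11*(-4)/324 = -300395 - 1*(-11/81) = -300395 + 11/81 = -24331984/81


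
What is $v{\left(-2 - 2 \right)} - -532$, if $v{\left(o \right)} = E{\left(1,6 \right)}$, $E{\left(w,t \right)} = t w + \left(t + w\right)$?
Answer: $545$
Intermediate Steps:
$E{\left(w,t \right)} = t + w + t w$
$v{\left(o \right)} = 13$ ($v{\left(o \right)} = 6 + 1 + 6 \cdot 1 = 6 + 1 + 6 = 13$)
$v{\left(-2 - 2 \right)} - -532 = 13 - -532 = 13 + 532 = 545$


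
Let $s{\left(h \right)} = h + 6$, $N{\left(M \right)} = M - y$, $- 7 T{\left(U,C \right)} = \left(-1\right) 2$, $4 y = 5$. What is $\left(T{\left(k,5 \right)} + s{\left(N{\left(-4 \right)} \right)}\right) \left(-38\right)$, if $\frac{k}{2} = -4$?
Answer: $- \frac{551}{14} \approx -39.357$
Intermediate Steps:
$y = \frac{5}{4}$ ($y = \frac{1}{4} \cdot 5 = \frac{5}{4} \approx 1.25$)
$k = -8$ ($k = 2 \left(-4\right) = -8$)
$T{\left(U,C \right)} = \frac{2}{7}$ ($T{\left(U,C \right)} = - \frac{\left(-1\right) 2}{7} = \left(- \frac{1}{7}\right) \left(-2\right) = \frac{2}{7}$)
$N{\left(M \right)} = - \frac{5}{4} + M$ ($N{\left(M \right)} = M - \frac{5}{4} = - \frac{5}{4} + M$)
$s{\left(h \right)} = 6 + h$
$\left(T{\left(k,5 \right)} + s{\left(N{\left(-4 \right)} \right)}\right) \left(-38\right) = \left(\frac{2}{7} + \left(6 - \frac{21}{4}\right)\right) \left(-38\right) = \left(\frac{2}{7} + \frac{3}{4}\right) \left(-38\right) = \frac{29}{28} \left(-38\right) = - \frac{551}{14}$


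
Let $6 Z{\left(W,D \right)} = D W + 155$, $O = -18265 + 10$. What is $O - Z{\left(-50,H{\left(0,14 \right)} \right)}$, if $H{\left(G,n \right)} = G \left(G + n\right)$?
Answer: $- \frac{109685}{6} \approx -18281.0$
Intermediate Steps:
$O = -18255$
$Z{\left(W,D \right)} = \frac{155}{6} + \frac{D W}{6}$ ($Z{\left(W,D \right)} = \frac{D W + 155}{6} = \frac{155 + D W}{6} = \frac{155}{6} + \frac{D W}{6}$)
$O - Z{\left(-50,H{\left(0,14 \right)} \right)} = -18255 - \left(\frac{155}{6} + \frac{1}{6} \cdot 0 \left(0 + 14\right) \left(-50\right)\right) = -18255 - \left(\frac{155}{6} + \frac{1}{6} \cdot 0 \cdot 14 \left(-50\right)\right) = -18255 - \left(\frac{155}{6} + \frac{1}{6} \cdot 0 \left(-50\right)\right) = -18255 - \left(\frac{155}{6} + 0\right) = -18255 - \frac{155}{6} = - \frac{109685}{6}$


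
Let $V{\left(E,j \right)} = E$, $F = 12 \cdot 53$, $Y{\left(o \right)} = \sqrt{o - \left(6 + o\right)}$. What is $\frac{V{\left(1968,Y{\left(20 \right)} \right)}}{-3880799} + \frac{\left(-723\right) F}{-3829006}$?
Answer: $\frac{888482279382}{7429801327897} \approx 0.11958$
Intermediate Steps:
$Y{\left(o \right)} = i \sqrt{6}$ ($Y{\left(o \right)} = \sqrt{-6} = i \sqrt{6}$)
$F = 636$
$\frac{V{\left(1968,Y{\left(20 \right)} \right)}}{-3880799} + \frac{\left(-723\right) F}{-3829006} = \frac{1968}{-3880799} + \frac{\left(-723\right) 636}{-3829006} = 1968 \left(- \frac{1}{3880799}\right) - - \frac{229914}{1914503} = - \frac{1968}{3880799} + \frac{229914}{1914503} = \frac{888482279382}{7429801327897}$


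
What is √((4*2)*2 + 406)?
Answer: √422 ≈ 20.543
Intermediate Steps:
√((4*2)*2 + 406) = √(8*2 + 406) = √(16 + 406) = √422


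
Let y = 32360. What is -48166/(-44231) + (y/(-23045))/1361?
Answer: 27441071082/25223125829 ≈ 1.0879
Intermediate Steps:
-48166/(-44231) + (y/(-23045))/1361 = -48166/(-44231) + (32360/(-23045))/1361 = -48166*(-1/44231) + (32360*(-1/23045))*(1/1361) = 48166/44231 - 6472/4609*1/1361 = 48166/44231 - 6472/6272849 = 27441071082/25223125829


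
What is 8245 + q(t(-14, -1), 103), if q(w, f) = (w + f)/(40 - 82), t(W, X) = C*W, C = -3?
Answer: 346145/42 ≈ 8241.5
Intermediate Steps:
t(W, X) = -3*W
q(w, f) = -f/42 - w/42 (q(w, f) = (f + w)/(-42) = (f + w)*(-1/42) = -f/42 - w/42)
8245 + q(t(-14, -1), 103) = 8245 + (-1/42*103 - (-1)*(-14)/14) = 8245 + (-103/42 - 1/42*42) = 8245 + (-103/42 - 1) = 8245 - 145/42 = 346145/42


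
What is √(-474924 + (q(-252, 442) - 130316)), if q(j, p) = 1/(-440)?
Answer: I*√29293616110/220 ≈ 777.97*I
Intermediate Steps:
q(j, p) = -1/440
√(-474924 + (q(-252, 442) - 130316)) = √(-474924 + (-1/440 - 130316)) = √(-474924 - 57339041/440) = √(-266305601/440) = I*√29293616110/220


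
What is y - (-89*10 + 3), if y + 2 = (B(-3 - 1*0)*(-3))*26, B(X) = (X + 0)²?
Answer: 183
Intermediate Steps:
B(X) = X²
y = -704 (y = -2 + ((-3 - 1*0)²*(-3))*26 = -2 + ((-3 + 0)²*(-3))*26 = -2 + ((-3)²*(-3))*26 = -2 + (9*(-3))*26 = -2 - 27*26 = -2 - 702 = -704)
y - (-89*10 + 3) = -704 - (-89*10 + 3) = -704 - (-890 + 3) = -704 - 1*(-887) = -704 + 887 = 183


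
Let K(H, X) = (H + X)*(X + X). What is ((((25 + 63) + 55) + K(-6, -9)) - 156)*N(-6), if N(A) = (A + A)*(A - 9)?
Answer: 46260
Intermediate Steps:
K(H, X) = 2*X*(H + X) (K(H, X) = (H + X)*(2*X) = 2*X*(H + X))
N(A) = 2*A*(-9 + A) (N(A) = (2*A)*(-9 + A) = 2*A*(-9 + A))
((((25 + 63) + 55) + K(-6, -9)) - 156)*N(-6) = ((((25 + 63) + 55) + 2*(-9)*(-6 - 9)) - 156)*(2*(-6)*(-9 - 6)) = (((88 + 55) + 2*(-9)*(-15)) - 156)*(2*(-6)*(-15)) = ((143 + 270) - 156)*180 = (413 - 156)*180 = 257*180 = 46260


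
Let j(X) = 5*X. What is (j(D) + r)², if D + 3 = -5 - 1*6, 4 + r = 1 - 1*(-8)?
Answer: 4225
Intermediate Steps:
r = 5 (r = -4 + (1 - 1*(-8)) = -4 + (1 + 8) = -4 + 9 = 5)
D = -14 (D = -3 + (-5 - 1*6) = -3 + (-5 - 6) = -3 - 11 = -14)
(j(D) + r)² = (5*(-14) + 5)² = (-70 + 5)² = (-65)² = 4225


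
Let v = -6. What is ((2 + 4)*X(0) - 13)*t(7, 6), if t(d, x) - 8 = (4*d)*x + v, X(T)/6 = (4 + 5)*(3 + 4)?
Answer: 383350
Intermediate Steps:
X(T) = 378 (X(T) = 6*((4 + 5)*(3 + 4)) = 6*(9*7) = 6*63 = 378)
t(d, x) = 2 + 4*d*x (t(d, x) = 8 + ((4*d)*x - 6) = 8 + (4*d*x - 6) = 8 + (-6 + 4*d*x) = 2 + 4*d*x)
((2 + 4)*X(0) - 13)*t(7, 6) = ((2 + 4)*378 - 13)*(2 + 4*7*6) = (6*378 - 13)*(2 + 168) = (2268 - 13)*170 = 2255*170 = 383350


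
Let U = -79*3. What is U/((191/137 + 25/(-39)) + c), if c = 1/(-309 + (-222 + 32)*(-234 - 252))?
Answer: -38846009007/123446029 ≈ -314.68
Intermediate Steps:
c = 1/92031 (c = 1/(-309 - 190*(-486)) = 1/(-309 + 92340) = 1/92031 ≈ 1.0866e-5)
U = -237
U/((191/137 + 25/(-39)) + c) = -237/((191/137 + 25/(-39)) + 1/92031) = -237/((191*(1/137) + 25*(-1/39)) + 1/92031) = -237/((191/137 - 25/39) + 1/92031) = -237/(4024/5343 + 1/92031) = -237/123446029/163907211 = -237*163907211/123446029 = -38846009007/123446029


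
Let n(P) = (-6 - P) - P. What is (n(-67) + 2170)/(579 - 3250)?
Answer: -2298/2671 ≈ -0.86035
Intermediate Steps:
n(P) = -6 - 2*P
(n(-67) + 2170)/(579 - 3250) = ((-6 - 2*(-67)) + 2170)/(579 - 3250) = ((-6 + 134) + 2170)/(-2671) = (128 + 2170)*(-1/2671) = 2298*(-1/2671) = -2298/2671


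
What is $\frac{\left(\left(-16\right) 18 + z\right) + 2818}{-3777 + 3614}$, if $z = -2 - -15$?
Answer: $- \frac{2543}{163} \approx -15.601$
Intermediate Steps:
$z = 13$ ($z = -2 + 15 = 13$)
$\frac{\left(\left(-16\right) 18 + z\right) + 2818}{-3777 + 3614} = \frac{\left(\left(-16\right) 18 + 13\right) + 2818}{-3777 + 3614} = \frac{\left(-288 + 13\right) + 2818}{-163} = \left(-275 + 2818\right) \left(- \frac{1}{163}\right) = 2543 \left(- \frac{1}{163}\right) = - \frac{2543}{163}$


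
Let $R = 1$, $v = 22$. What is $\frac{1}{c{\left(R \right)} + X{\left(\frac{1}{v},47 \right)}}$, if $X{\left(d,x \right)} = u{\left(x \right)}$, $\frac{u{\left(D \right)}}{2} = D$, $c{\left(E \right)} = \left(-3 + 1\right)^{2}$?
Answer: $\frac{1}{98} \approx 0.010204$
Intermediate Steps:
$c{\left(E \right)} = 4$ ($c{\left(E \right)} = \left(-2\right)^{2} = 4$)
$u{\left(D \right)} = 2 D$
$X{\left(d,x \right)} = 2 x$
$\frac{1}{c{\left(R \right)} + X{\left(\frac{1}{v},47 \right)}} = \frac{1}{4 + 2 \cdot 47} = \frac{1}{4 + 94} = \frac{1}{98}$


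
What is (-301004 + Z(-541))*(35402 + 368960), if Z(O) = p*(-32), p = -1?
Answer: -121701639864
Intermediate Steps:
Z(O) = 32 (Z(O) = -1*(-32) = 32)
(-301004 + Z(-541))*(35402 + 368960) = (-301004 + 32)*(35402 + 368960) = -300972*404362 = -121701639864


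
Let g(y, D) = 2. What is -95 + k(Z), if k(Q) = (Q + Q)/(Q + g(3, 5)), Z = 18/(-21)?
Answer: -193/2 ≈ -96.500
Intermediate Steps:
Z = -6/7 (Z = 18*(-1/21) = -6/7 ≈ -0.85714)
k(Q) = 2*Q/(2 + Q) (k(Q) = (Q + Q)/(Q + 2) = (2*Q)/(2 + Q) = 2*Q/(2 + Q))
-95 + k(Z) = -95 + 2*(-6/7)/(2 - 6/7) = -95 + 2*(-6/7)/(8/7) = -95 + 2*(-6/7)*(7/8) = -95 - 3/2 = -193/2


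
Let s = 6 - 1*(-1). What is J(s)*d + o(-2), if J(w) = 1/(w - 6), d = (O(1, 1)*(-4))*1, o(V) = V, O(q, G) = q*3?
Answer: -14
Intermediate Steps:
O(q, G) = 3*q
s = 7 (s = 6 + 1 = 7)
d = -12 (d = ((3*1)*(-4))*1 = (3*(-4))*1 = -12*1 = -12)
J(w) = 1/(-6 + w)
J(s)*d + o(-2) = -12/(-6 + 7) - 2 = -12/1 - 2 = 1*(-12) - 2 = -12 - 2 = -14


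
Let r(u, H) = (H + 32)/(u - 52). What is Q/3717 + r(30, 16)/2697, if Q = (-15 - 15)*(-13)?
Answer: 1275658/12252471 ≈ 0.10411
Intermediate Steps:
r(u, H) = (32 + H)/(-52 + u)
Q = 390 (Q = -30*(-13) = 390)
Q/3717 + r(30, 16)/2697 = 390/3717 + ((32 + 16)/(-52 + 30))/2697 = 390*(1/3717) + (48/(-22))*(1/2697) = 130/1239 - 1/22*48*(1/2697) = 130/1239 - 24/11*1/2697 = 130/1239 - 8/9889 = 1275658/12252471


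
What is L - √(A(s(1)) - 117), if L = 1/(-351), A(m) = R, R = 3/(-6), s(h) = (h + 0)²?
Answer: -1/351 - I*√470/2 ≈ -0.002849 - 10.84*I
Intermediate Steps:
s(h) = h²
R = -½ (R = 3*(-⅙) = -½ ≈ -0.50000)
A(m) = -½
L = -1/351 ≈ -0.0028490
L - √(A(s(1)) - 117) = -1/351 - √(-½ - 117) = -1/351 - √(-235/2) = -1/351 - I*√470/2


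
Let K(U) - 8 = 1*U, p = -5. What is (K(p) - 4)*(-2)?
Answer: 2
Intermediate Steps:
K(U) = 8 + U (K(U) = 8 + 1*U = 8 + U)
(K(p) - 4)*(-2) = ((8 - 5) - 4)*(-2) = (3 - 4)*(-2) = -1*(-2) = 2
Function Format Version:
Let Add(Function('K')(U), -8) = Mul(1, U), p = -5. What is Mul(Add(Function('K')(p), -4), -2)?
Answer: 2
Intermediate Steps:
Function('K')(U) = Add(8, U) (Function('K')(U) = Add(8, Mul(1, U)) = Add(8, U))
Mul(Add(Function('K')(p), -4), -2) = Mul(Add(Add(8, -5), -4), -2) = Mul(Add(3, -4), -2) = Mul(-1, -2) = 2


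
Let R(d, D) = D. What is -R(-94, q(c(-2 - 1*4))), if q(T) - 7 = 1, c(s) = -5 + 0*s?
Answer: -8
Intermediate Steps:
c(s) = -5 (c(s) = -5 + 0 = -5)
q(T) = 8 (q(T) = 7 + 1 = 8)
-R(-94, q(c(-2 - 1*4))) = -1*8 = -8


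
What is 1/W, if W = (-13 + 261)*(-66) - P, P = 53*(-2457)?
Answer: 1/113853 ≈ 8.7833e-6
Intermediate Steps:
P = -130221
W = 113853 (W = (-13 + 261)*(-66) - 1*(-130221) = 248*(-66) + 130221 = -16368 + 130221 = 113853)
1/W = 1/113853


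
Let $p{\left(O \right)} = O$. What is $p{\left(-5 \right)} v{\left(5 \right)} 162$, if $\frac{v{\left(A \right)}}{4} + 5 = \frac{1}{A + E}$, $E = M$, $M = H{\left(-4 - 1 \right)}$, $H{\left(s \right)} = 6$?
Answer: $\frac{174960}{11} \approx 15905.0$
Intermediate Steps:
$M = 6$
$E = 6$
$v{\left(A \right)} = -20 + \frac{4}{6 + A}$ ($v{\left(A \right)} = -20 + \frac{4}{A + 6} = -20 + \frac{4}{6 + A}$)
$p{\left(-5 \right)} v{\left(5 \right)} 162 = - 5 \frac{4 \left(-29 - 25\right)}{6 + 5} \cdot 162 = - 5 \frac{4 \left(-29 - 25\right)}{11} \cdot 162 = - 5 \cdot 4 \cdot \frac{1}{11} \left(-54\right) 162 = \left(-5\right) \left(- \frac{216}{11}\right) 162 = \frac{1080}{11} \cdot 162 = \frac{174960}{11}$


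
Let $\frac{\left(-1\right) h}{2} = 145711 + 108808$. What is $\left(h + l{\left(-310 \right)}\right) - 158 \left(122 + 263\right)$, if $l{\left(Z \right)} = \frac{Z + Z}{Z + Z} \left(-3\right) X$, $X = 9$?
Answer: $-569895$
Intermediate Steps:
$l{\left(Z \right)} = -27$ ($l{\left(Z \right)} = \frac{Z + Z}{Z + Z} \left(-3\right) 9 = \frac{2 Z}{2 Z} \left(-3\right) 9 = 2 Z \frac{1}{2 Z} \left(-3\right) 9 = 1 \left(-3\right) 9 = \left(-3\right) 9 = -27$)
$h = -509038$ ($h = - 2 \left(145711 + 108808\right) = \left(-2\right) 254519 = -509038$)
$\left(h + l{\left(-310 \right)}\right) - 158 \left(122 + 263\right) = \left(-509038 - 27\right) - 158 \left(122 + 263\right) = -509065 - 60830 = -569895$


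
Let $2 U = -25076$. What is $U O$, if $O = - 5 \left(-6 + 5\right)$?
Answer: $-62690$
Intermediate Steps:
$U = -12538$ ($U = \frac{1}{2} \left(-25076\right) = -12538$)
$O = 5$ ($O = \left(-5\right) \left(-1\right) = 5$)
$U O = \left(-12538\right) 5 = -62690$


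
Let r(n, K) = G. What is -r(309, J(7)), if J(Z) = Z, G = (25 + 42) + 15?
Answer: -82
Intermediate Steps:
G = 82 (G = 67 + 15 = 82)
r(n, K) = 82
-r(309, J(7)) = -1*82 = -82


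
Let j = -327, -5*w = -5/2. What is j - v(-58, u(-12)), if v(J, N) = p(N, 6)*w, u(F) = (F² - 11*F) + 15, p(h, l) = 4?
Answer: -329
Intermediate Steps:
u(F) = 15 + F² - 11*F
w = ½ (w = -(-1)/2 = -⅕*(-5/2) = ½ ≈ 0.50000)
v(J, N) = 2 (v(J, N) = 4*(½) = 2)
j - v(-58, u(-12)) = -327 - 1*2 = -327 - 2 = -329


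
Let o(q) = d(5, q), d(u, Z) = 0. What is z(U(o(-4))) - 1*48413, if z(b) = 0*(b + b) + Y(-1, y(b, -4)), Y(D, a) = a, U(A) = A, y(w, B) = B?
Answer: -48417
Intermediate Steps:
o(q) = 0
z(b) = -4 (z(b) = 0*(b + b) - 4 = 0*(2*b) - 4 = 0 - 4 = -4)
z(U(o(-4))) - 1*48413 = -4 - 1*48413 = -4 - 48413 = -48417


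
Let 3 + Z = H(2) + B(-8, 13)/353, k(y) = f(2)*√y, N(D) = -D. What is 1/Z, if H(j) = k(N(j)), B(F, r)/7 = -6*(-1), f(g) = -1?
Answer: -359001/1283507 + 124609*I*√2/1283507 ≈ -0.2797 + 0.1373*I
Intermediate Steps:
B(F, r) = 42 (B(F, r) = 7*(-6*(-1)) = 7*6 = 42)
k(y) = -√y
H(j) = -√(-j)
Z = -1017/353 - I*√2 (Z = -3 + (-√(-1*2) + 42/353) = -3 + (-√(-2) + 42*(1/353)) = -3 + (-I*√2 + 42/353) = -3 + (42/353 - I*√2) = -1017/353 - I*√2 ≈ -2.881 - 1.4142*I)
1/Z = 1/(-1017/353 - I*√2)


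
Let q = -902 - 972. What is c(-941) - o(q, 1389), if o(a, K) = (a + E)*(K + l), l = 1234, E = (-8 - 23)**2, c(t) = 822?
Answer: 2395621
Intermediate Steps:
E = 961 (E = (-31)**2 = 961)
q = -1874
o(a, K) = (961 + a)*(1234 + K) (o(a, K) = (a + 961)*(K + 1234) = (961 + a)*(1234 + K))
c(-941) - o(q, 1389) = 822 - (1185874 + 961*1389 + 1234*(-1874) + 1389*(-1874)) = 822 - (1185874 + 1334829 - 2312516 - 2602986) = 822 - 1*(-2394799) = 822 + 2394799 = 2395621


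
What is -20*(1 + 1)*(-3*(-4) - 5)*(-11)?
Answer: 3080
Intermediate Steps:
-20*(1 + 1)*(-3*(-4) - 5)*(-11) = -40*(12 - 5)*(-11) = -40*7*(-11) = -20*14*(-11) = -280*(-11) = 3080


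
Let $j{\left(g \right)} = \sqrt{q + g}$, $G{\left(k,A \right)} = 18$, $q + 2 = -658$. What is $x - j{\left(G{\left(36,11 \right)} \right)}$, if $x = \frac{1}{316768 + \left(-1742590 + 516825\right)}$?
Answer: $- \frac{1}{908997} - i \sqrt{642} \approx -1.1001 \cdot 10^{-6} - 25.338 i$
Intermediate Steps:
$q = -660$ ($q = -2 - 658 = -660$)
$j{\left(g \right)} = \sqrt{-660 + g}$
$x = - \frac{1}{908997}$ ($x = \frac{1}{316768 - 1225765} = \frac{1}{-908997} = - \frac{1}{908997} \approx -1.1001 \cdot 10^{-6}$)
$x - j{\left(G{\left(36,11 \right)} \right)} = - \frac{1}{908997} - \sqrt{-660 + 18} = - \frac{1}{908997} - \sqrt{-642} = - \frac{1}{908997} - i \sqrt{642}$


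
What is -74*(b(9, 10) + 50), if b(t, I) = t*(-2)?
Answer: -2368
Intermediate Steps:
b(t, I) = -2*t
-74*(b(9, 10) + 50) = -74*(-2*9 + 50) = -74*(-18 + 50) = -74*32 = -2368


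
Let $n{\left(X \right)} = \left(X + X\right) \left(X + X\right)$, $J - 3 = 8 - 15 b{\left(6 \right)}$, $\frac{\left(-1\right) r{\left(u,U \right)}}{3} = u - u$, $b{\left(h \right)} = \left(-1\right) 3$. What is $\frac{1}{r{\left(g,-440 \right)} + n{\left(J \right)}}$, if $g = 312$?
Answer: $\frac{1}{12544} \approx 7.9719 \cdot 10^{-5}$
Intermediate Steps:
$b{\left(h \right)} = -3$
$r{\left(u,U \right)} = 0$ ($r{\left(u,U \right)} = - 3 \left(u - u\right) = \left(-3\right) 0 = 0$)
$J = 56$ ($J = 3 + \left(8 - -45\right) = 3 + \left(8 + 45\right) = 3 + 53 = 56$)
$n{\left(X \right)} = 4 X^{2}$ ($n{\left(X \right)} = 2 X 2 X = 4 X^{2}$)
$\frac{1}{r{\left(g,-440 \right)} + n{\left(J \right)}} = \frac{1}{0 + 4 \cdot 56^{2}} = \frac{1}{0 + 4 \cdot 3136} = \frac{1}{0 + 12544} = \frac{1}{12544}$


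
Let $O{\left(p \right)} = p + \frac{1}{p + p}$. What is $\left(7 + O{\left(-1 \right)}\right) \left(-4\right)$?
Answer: $-22$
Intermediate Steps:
$O{\left(p \right)} = p + \frac{1}{2 p}$
$\left(7 + O{\left(-1 \right)}\right) \left(-4\right) = \left(7 - \left(1 - \frac{1}{2 \left(-1\right)}\right)\right) \left(-4\right) = \left(7 + \left(-1 + \frac{1}{2} \left(-1\right)\right)\right) \left(-4\right) = \left(7 - \frac{3}{2}\right) \left(-4\right) = \frac{11}{2} \left(-4\right) = -22$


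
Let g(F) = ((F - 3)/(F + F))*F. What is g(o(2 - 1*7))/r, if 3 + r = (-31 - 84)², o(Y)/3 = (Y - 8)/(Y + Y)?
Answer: 9/264440 ≈ 3.4034e-5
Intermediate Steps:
o(Y) = 3*(-8 + Y)/(2*Y) (o(Y) = 3*((Y - 8)/(Y + Y)) = 3*((-8 + Y)/((2*Y))) = 3*((-8 + Y)*(1/(2*Y))) = 3*((-8 + Y)/(2*Y)) = 3*(-8 + Y)/(2*Y))
r = 13222 (r = -3 + (-31 - 84)² = -3 + (-115)² = -3 + 13225 = 13222)
g(F) = -3/2 + F/2 (g(F) = ((-3 + F)/((2*F)))*F = ((-3 + F)*(1/(2*F)))*F = ((-3 + F)/(2*F))*F = -3/2 + F/2)
g(o(2 - 1*7))/r = (-3/2 + (3/2 - 12/(2 - 1*7))/2)/13222 = (-3/2 + (3/2 - 12/(2 - 7))/2)*(1/13222) = (-3/2 + (3/2 - 12/(-5))/2)*(1/13222) = (-3/2 + (3/2 - 12*(-⅕))/2)*(1/13222) = (-3/2 + (3/2 + 12/5)/2)*(1/13222) = (-3/2 + (½)*(39/10))*(1/13222) = (-3/2 + 39/20)*(1/13222) = (9/20)*(1/13222) = 9/264440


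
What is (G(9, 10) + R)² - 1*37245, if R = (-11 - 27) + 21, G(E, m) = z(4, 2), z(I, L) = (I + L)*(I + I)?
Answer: -36284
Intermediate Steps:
z(I, L) = 2*I*(I + L) (z(I, L) = (I + L)*(2*I) = 2*I*(I + L))
G(E, m) = 48 (G(E, m) = 2*4*(4 + 2) = 2*4*6 = 48)
R = -17 (R = -38 + 21 = -17)
(G(9, 10) + R)² - 1*37245 = (48 - 17)² - 1*37245 = 31² - 37245 = 961 - 37245 = -36284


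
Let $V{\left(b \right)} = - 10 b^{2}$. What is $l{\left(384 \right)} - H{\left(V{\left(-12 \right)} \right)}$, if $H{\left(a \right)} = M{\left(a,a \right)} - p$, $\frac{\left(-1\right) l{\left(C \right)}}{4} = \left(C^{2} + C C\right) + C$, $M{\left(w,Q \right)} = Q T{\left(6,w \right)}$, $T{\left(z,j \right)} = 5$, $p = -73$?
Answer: $-1174057$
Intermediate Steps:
$M{\left(w,Q \right)} = 5 Q$ ($M{\left(w,Q \right)} = Q 5 = 5 Q$)
$l{\left(C \right)} = - 8 C^{2} - 4 C$ ($l{\left(C \right)} = - 4 \left(\left(C^{2} + C C\right) + C\right) = - 4 \left(\left(C^{2} + C^{2}\right) + C\right) = - 4 \left(2 C^{2} + C\right) = - 4 \left(C + 2 C^{2}\right) = - 8 C^{2} - 4 C$)
$H{\left(a \right)} = 73 + 5 a$ ($H{\left(a \right)} = 5 a - -73 = 5 a + 73 = 73 + 5 a$)
$l{\left(384 \right)} - H{\left(V{\left(-12 \right)} \right)} = \left(-4\right) 384 \left(1 + 2 \cdot 384\right) - \left(73 + 5 \left(- 10 \left(-12\right)^{2}\right)\right) = \left(-4\right) 384 \left(1 + 768\right) - \left(73 + 5 \left(\left(-10\right) 144\right)\right) = \left(-4\right) 384 \cdot 769 - \left(73 + 5 \left(-1440\right)\right) = -1181184 - \left(73 - 7200\right) = -1181184 - -7127 = -1181184 + 7127 = -1174057$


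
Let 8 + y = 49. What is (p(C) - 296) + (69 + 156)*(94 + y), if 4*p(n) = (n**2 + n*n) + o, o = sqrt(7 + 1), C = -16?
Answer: 30207 + sqrt(2)/2 ≈ 30208.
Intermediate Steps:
y = 41 (y = -8 + 49 = 41)
o = 2*sqrt(2) (o = sqrt(8) = 2*sqrt(2) ≈ 2.8284)
p(n) = sqrt(2)/2 + n**2/2 (p(n) = ((n**2 + n*n) + 2*sqrt(2))/4 = ((n**2 + n**2) + 2*sqrt(2))/4 = (2*n**2 + 2*sqrt(2))/4 = (2*sqrt(2) + 2*n**2)/4 = sqrt(2)/2 + n**2/2)
(p(C) - 296) + (69 + 156)*(94 + y) = ((sqrt(2)/2 + (1/2)*(-16)**2) - 296) + (69 + 156)*(94 + 41) = ((sqrt(2)/2 + (1/2)*256) - 296) + 225*135 = ((sqrt(2)/2 + 128) - 296) + 30375 = ((128 + sqrt(2)/2) - 296) + 30375 = (-168 + sqrt(2)/2) + 30375 = 30207 + sqrt(2)/2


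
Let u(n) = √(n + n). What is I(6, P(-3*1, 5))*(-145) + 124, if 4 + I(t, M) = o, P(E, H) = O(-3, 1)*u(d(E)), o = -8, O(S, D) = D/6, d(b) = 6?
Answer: 1864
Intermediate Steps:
u(n) = √2*√n (u(n) = √(2*n) = √2*√n)
O(S, D) = D/6 (O(S, D) = D*(⅙) = D/6)
P(E, H) = √3/3 (P(E, H) = ((⅙)*1)*(√2*√6) = (2*√3)/6 = √3/3)
I(t, M) = -12 (I(t, M) = -4 - 8 = -12)
I(6, P(-3*1, 5))*(-145) + 124 = -12*(-145) + 124 = 1740 + 124 = 1864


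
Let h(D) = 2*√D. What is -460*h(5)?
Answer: -920*√5 ≈ -2057.2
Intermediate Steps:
-460*h(5) = -920*√5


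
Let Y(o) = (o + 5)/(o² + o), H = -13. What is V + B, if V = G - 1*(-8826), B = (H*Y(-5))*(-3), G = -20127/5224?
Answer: 46086897/5224 ≈ 8822.1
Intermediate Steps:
G = -20127/5224 (G = -20127*1/5224 = -20127/5224 ≈ -3.8528)
Y(o) = (5 + o)/(o + o²)
B = 0 (B = -13*(5 - 5)/((-5)*(1 - 5))*(-3) = -(-13)*0/(5*(-4))*(-3) = -(-13)*(-1)*0/(5*4)*(-3) = -13*0*(-3) = 0*(-3) = 0)
V = 46086897/5224 (V = -20127/5224 - 1*(-8826) = -20127/5224 + 8826 = 46086897/5224 ≈ 8822.1)
V + B = 46086897/5224 + 0 = 46086897/5224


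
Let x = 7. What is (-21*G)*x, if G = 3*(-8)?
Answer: 3528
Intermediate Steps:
G = -24
(-21*G)*x = -21*(-24)*7 = 504*7 = 3528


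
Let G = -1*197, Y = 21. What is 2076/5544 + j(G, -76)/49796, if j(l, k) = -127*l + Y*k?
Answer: 164713/194964 ≈ 0.84484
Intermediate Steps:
G = -197
j(l, k) = -127*l + 21*k
2076/5544 + j(G, -76)/49796 = 2076/5544 + (-127*(-197) + 21*(-76))/49796 = 2076*(1/5544) + (25019 - 1596)*(1/49796) = 173/462 + 23423*(1/49796) = 173/462 + 397/844 = 164713/194964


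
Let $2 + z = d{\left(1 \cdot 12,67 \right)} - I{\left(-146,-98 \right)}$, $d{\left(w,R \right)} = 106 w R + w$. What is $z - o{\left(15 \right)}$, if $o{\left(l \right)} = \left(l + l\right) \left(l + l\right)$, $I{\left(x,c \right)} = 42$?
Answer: $84292$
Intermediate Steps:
$d{\left(w,R \right)} = w + 106 R w$ ($d{\left(w,R \right)} = 106 R w + w = w + 106 R w$)
$o{\left(l \right)} = 4 l^{2}$ ($o{\left(l \right)} = 2 l 2 l = 4 l^{2}$)
$z = 85192$ ($z = -2 - \left(42 - 1 \cdot 12 \left(1 + 106 \cdot 67\right)\right) = -2 - \left(42 - 12 \left(1 + 7102\right)\right) = -2 + \left(12 \cdot 7103 - 42\right) = -2 + \left(85236 - 42\right) = -2 + 85194 = 85192$)
$z - o{\left(15 \right)} = 85192 - 4 \cdot 15^{2} = 85192 - 4 \cdot 225 = 85192 - 900 = 84292$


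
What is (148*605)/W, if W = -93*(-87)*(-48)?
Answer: -22385/97092 ≈ -0.23055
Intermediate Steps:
W = -388368 (W = 8091*(-48) = -388368)
(148*605)/W = (148*605)/(-388368) = 89540*(-1/388368) = -22385/97092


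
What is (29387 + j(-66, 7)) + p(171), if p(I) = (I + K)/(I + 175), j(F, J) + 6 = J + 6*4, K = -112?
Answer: 10176611/346 ≈ 29412.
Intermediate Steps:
j(F, J) = 18 + J (j(F, J) = -6 + (J + 6*4) = -6 + (J + 24) = -6 + (24 + J) = 18 + J)
p(I) = (-112 + I)/(175 + I) (p(I) = (I - 112)/(I + 175) = (-112 + I)/(175 + I))
(29387 + j(-66, 7)) + p(171) = (29387 + (18 + 7)) + (-112 + 171)/(175 + 171) = (29387 + 25) + 59/346 = 29412 + (1/346)*59 = 29412 + 59/346 = 10176611/346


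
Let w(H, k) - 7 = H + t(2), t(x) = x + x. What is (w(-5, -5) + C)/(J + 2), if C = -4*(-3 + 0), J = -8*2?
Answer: -9/7 ≈ -1.2857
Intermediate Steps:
t(x) = 2*x
J = -16
w(H, k) = 11 + H (w(H, k) = 7 + (H + 2*2) = 7 + (H + 4) = 7 + (4 + H) = 11 + H)
C = 12 (C = -4*(-3) = 12)
(w(-5, -5) + C)/(J + 2) = ((11 - 5) + 12)/(-16 + 2) = (6 + 12)/(-14) = 18*(-1/14) = -9/7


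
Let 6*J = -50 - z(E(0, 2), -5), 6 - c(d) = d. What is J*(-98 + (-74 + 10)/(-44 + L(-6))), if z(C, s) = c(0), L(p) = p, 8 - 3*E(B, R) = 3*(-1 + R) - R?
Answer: 22568/25 ≈ 902.72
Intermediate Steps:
c(d) = 6 - d
E(B, R) = 11/3 - 2*R/3 (E(B, R) = 8/3 - (3*(-1 + R) - R)/3 = 8/3 - ((-3 + 3*R) - R)/3 = 8/3 - (-3 + 2*R)/3 = 8/3 + (1 - 2*R/3) = 11/3 - 2*R/3)
z(C, s) = 6 (z(C, s) = 6 - 1*0 = 6 + 0 = 6)
J = -28/3 (J = (-50 - 1*6)/6 = (-50 - 6)/6 = (⅙)*(-56) = -28/3 ≈ -9.3333)
J*(-98 + (-74 + 10)/(-44 + L(-6))) = -28*(-98 + (-74 + 10)/(-44 - 6))/3 = -28*(-98 - 64/(-50))/3 = -28*(-98 - 64*(-1/50))/3 = -28*(-98 + 32/25)/3 = -28/3*(-2418/25) = 22568/25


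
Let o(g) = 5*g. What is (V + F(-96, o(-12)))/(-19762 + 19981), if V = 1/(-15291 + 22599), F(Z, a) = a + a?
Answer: -876959/1600452 ≈ -0.54795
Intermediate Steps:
F(Z, a) = 2*a
V = 1/7308 ≈ 0.00013684
(V + F(-96, o(-12)))/(-19762 + 19981) = (1/7308 + 2*(5*(-12)))/(-19762 + 19981) = (1/7308 + 2*(-60))/219 = (1/7308 - 120)*(1/219) = -876959/7308*1/219 = -876959/1600452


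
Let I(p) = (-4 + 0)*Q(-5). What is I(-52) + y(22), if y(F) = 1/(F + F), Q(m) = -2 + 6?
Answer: -703/44 ≈ -15.977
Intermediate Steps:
Q(m) = 4
I(p) = -16 (I(p) = (-4 + 0)*4 = -4*4 = -16)
y(F) = 1/(2*F)
I(-52) + y(22) = -16 + (½)/22 = -16 + (½)*(1/22) = -16 + 1/44 = -703/44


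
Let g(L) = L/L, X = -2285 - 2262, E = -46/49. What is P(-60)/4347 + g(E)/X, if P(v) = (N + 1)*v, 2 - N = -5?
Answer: -728969/6588603 ≈ -0.11064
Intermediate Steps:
N = 7 (N = 2 - 1*(-5) = 2 + 5 = 7)
P(v) = 8*v (P(v) = (7 + 1)*v = 8*v)
E = -46/49 (E = -46*1/49 = -46/49 ≈ -0.93878)
X = -4547
g(L) = 1
P(-60)/4347 + g(E)/X = (8*(-60))/4347 + 1/(-4547) = -480*1/4347 + 1*(-1/4547) = -160/1449 - 1/4547 = -728969/6588603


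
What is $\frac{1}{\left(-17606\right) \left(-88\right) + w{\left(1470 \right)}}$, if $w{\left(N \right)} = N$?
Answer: $\frac{1}{1550798} \approx 6.4483 \cdot 10^{-7}$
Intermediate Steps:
$\frac{1}{\left(-17606\right) \left(-88\right) + w{\left(1470 \right)}} = \frac{1}{\left(-17606\right) \left(-88\right) + 1470} = \frac{1}{1549328 + 1470} = \frac{1}{1550798}$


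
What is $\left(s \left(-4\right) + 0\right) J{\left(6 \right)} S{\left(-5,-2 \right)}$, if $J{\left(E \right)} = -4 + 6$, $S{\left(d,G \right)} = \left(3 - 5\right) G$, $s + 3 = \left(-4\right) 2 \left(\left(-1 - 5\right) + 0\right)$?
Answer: $-1440$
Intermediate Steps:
$s = 45$ ($s = -3 + \left(-4\right) 2 \left(\left(-1 - 5\right) + 0\right) = -3 - 8 \left(-6 + 0\right) = -3 - -48 = -3 + 48 = 45$)
$S{\left(d,G \right)} = - 2 G$ ($S{\left(d,G \right)} = \left(3 - 5\right) G = - 2 G$)
$J{\left(E \right)} = 2$
$\left(s \left(-4\right) + 0\right) J{\left(6 \right)} S{\left(-5,-2 \right)} = \left(45 \left(-4\right) + 0\right) 2 \left(\left(-2\right) \left(-2\right)\right) = \left(-180 + 0\right) 2 \cdot 4 = \left(-180\right) 2 \cdot 4 = \left(-360\right) 4 = -1440$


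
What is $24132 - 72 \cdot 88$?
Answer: $17796$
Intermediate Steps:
$24132 - 72 \cdot 88 = 24132 - 6336 = 17796$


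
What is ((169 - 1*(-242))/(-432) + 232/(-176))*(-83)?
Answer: 298385/1584 ≈ 188.37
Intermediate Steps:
((169 - 1*(-242))/(-432) + 232/(-176))*(-83) = ((169 + 242)*(-1/432) + 232*(-1/176))*(-83) = (411*(-1/432) - 29/22)*(-83) = (-137/144 - 29/22)*(-83) = -3595/1584*(-83) = 298385/1584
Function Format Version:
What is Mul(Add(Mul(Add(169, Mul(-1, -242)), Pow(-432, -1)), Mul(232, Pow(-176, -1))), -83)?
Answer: Rational(298385, 1584) ≈ 188.37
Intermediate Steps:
Mul(Add(Mul(Add(169, Mul(-1, -242)), Pow(-432, -1)), Mul(232, Pow(-176, -1))), -83) = Mul(Add(Mul(Add(169, 242), Rational(-1, 432)), Mul(232, Rational(-1, 176))), -83) = Mul(Add(Mul(411, Rational(-1, 432)), Rational(-29, 22)), -83) = Mul(Add(Rational(-137, 144), Rational(-29, 22)), -83) = Mul(Rational(-3595, 1584), -83) = Rational(298385, 1584)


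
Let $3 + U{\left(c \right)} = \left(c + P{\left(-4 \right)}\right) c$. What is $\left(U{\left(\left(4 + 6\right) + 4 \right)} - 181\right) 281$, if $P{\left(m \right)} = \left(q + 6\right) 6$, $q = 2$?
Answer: $192204$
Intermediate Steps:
$P{\left(m \right)} = 48$ ($P{\left(m \right)} = \left(2 + 6\right) 6 = 8 \cdot 6 = 48$)
$U{\left(c \right)} = -3 + c \left(48 + c\right)$ ($U{\left(c \right)} = -3 + \left(c + 48\right) c = -3 + \left(48 + c\right) c = -3 + c \left(48 + c\right)$)
$\left(U{\left(\left(4 + 6\right) + 4 \right)} - 181\right) 281 = \left(\left(-3 + \left(\left(4 + 6\right) + 4\right)^{2} + 48 \left(\left(4 + 6\right) + 4\right)\right) - 181\right) 281 = \left(\left(-3 + \left(10 + 4\right)^{2} + 48 \left(10 + 4\right)\right) - 181\right) 281 = \left(\left(-3 + 14^{2} + 48 \cdot 14\right) - 181\right) 281 = \left(\left(-3 + 196 + 672\right) - 181\right) 281 = \left(865 - 181\right) 281 = 684 \cdot 281 = 192204$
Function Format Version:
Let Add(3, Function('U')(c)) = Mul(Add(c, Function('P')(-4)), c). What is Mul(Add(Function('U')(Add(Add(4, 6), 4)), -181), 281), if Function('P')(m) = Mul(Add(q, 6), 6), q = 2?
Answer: 192204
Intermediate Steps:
Function('P')(m) = 48 (Function('P')(m) = Mul(Add(2, 6), 6) = Mul(8, 6) = 48)
Function('U')(c) = Add(-3, Mul(c, Add(48, c))) (Function('U')(c) = Add(-3, Mul(Add(c, 48), c)) = Add(-3, Mul(Add(48, c), c)) = Add(-3, Mul(c, Add(48, c))))
Mul(Add(Function('U')(Add(Add(4, 6), 4)), -181), 281) = Mul(Add(Add(-3, Pow(Add(Add(4, 6), 4), 2), Mul(48, Add(Add(4, 6), 4))), -181), 281) = Mul(Add(Add(-3, Pow(Add(10, 4), 2), Mul(48, Add(10, 4))), -181), 281) = Mul(Add(Add(-3, Pow(14, 2), Mul(48, 14)), -181), 281) = Mul(Add(Add(-3, 196, 672), -181), 281) = Mul(Add(865, -181), 281) = Mul(684, 281) = 192204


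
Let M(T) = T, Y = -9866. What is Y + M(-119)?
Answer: -9985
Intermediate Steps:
Y + M(-119) = -9866 - 119 = -9985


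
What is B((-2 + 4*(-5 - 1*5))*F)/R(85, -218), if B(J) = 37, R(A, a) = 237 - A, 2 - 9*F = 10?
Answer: 37/152 ≈ 0.24342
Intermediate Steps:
F = -8/9 (F = 2/9 - ⅑*10 = 2/9 - 10/9 = -8/9 ≈ -0.88889)
B((-2 + 4*(-5 - 1*5))*F)/R(85, -218) = 37/(237 - 1*85) = 37/(237 - 85) = 37/152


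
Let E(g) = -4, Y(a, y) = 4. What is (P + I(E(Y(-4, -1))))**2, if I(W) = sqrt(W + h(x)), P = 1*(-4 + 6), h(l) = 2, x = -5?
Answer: (2 + I*sqrt(2))**2 ≈ 2.0 + 5.6569*I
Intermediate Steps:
P = 2 (P = 1*2 = 2)
I(W) = sqrt(2 + W) (I(W) = sqrt(W + 2) = sqrt(2 + W))
(P + I(E(Y(-4, -1))))**2 = (2 + sqrt(2 - 4))**2 = (2 + sqrt(-2))**2 = (2 + I*sqrt(2))**2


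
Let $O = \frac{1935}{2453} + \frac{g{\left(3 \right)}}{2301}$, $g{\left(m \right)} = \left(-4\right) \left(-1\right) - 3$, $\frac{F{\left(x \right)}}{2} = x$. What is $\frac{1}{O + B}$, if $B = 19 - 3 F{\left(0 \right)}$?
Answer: $\frac{5644353}{111697595} \approx 0.050532$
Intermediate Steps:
$F{\left(x \right)} = 2 x$
$g{\left(m \right)} = 1$ ($g{\left(m \right)} = 4 - 3 = 1$)
$B = 19$ ($B = 19 - 3 \cdot 2 \cdot 0 = 19 - 0 = 19 + 0 = 19$)
$O = \frac{4454888}{5644353}$ ($O = \frac{1935}{2453} + 1 \cdot \frac{1}{2301} = 1935 \cdot \frac{1}{2453} + 1 \cdot \frac{1}{2301} = \frac{1935}{2453} + \frac{1}{2301} = \frac{4454888}{5644353} \approx 0.78926$)
$\frac{1}{O + B} = \frac{1}{\frac{4454888}{5644353} + 19} = \frac{1}{\frac{111697595}{5644353}} = \frac{5644353}{111697595}$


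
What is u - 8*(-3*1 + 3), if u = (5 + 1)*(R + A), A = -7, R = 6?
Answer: -6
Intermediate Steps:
u = -6 (u = (5 + 1)*(6 - 7) = 6*(-1) = -6)
u - 8*(-3*1 + 3) = -6 - 8*(-3*1 + 3) = -6 - 8*(-3 + 3) = -6 - 8*0 = -6 + 0 = -6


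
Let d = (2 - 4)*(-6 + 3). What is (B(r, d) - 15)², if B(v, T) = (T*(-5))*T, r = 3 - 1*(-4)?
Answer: 38025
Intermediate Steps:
r = 7 (r = 3 + 4 = 7)
d = 6 (d = -2*(-3) = 6)
B(v, T) = -5*T² (B(v, T) = (-5*T)*T = -5*T²)
(B(r, d) - 15)² = (-5*6² - 15)² = (-5*36 - 15)² = (-180 - 15)² = (-195)² = 38025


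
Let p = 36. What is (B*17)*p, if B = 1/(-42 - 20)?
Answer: -306/31 ≈ -9.8710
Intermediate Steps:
B = -1/62 (B = 1/(-62) = -1/62 ≈ -0.016129)
(B*17)*p = -1/62*17*36 = -17/62*36 = -306/31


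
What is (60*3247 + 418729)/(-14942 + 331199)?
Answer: 613549/316257 ≈ 1.9400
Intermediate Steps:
(60*3247 + 418729)/(-14942 + 331199) = (194820 + 418729)/316257 = 613549*(1/316257) = 613549/316257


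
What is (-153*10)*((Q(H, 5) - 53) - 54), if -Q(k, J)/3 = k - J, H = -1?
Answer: 136170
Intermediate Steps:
Q(k, J) = -3*k + 3*J (Q(k, J) = -3*(k - J) = -3*k + 3*J)
(-153*10)*((Q(H, 5) - 53) - 54) = (-153*10)*(((-3*(-1) + 3*5) - 53) - 54) = -1530*(((3 + 15) - 53) - 54) = -1530*((18 - 53) - 54) = -1530*(-35 - 54) = -1530*(-89) = 136170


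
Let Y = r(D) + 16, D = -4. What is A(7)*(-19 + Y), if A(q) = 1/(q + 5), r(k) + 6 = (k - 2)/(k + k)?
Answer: -11/16 ≈ -0.68750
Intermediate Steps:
r(k) = -6 + (-2 + k)/(2*k) (r(k) = -6 + (k - 2)/(k + k) = -6 + (-2 + k)/((2*k)) = -6 + (-2 + k)*(1/(2*k)) = -6 + (-2 + k)/(2*k))
A(q) = 1/(5 + q)
Y = 43/4 (Y = (-11/2 - 1/(-4)) + 16 = (-11/2 - 1*(-¼)) + 16 = (-11/2 + ¼) + 16 = -21/4 + 16 = 43/4 ≈ 10.750)
A(7)*(-19 + Y) = (-19 + 43/4)/(5 + 7) = -33/4/12 = (1/12)*(-33/4) = -11/16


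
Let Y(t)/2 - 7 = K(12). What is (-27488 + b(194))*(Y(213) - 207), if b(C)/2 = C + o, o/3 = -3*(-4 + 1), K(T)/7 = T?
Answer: 676150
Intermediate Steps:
K(T) = 7*T
Y(t) = 182 (Y(t) = 14 + 2*(7*12) = 14 + 2*84 = 14 + 168 = 182)
o = 27 (o = 3*(-3*(-4 + 1)) = 3*(-3*(-3)) = 3*9 = 27)
b(C) = 54 + 2*C (b(C) = 2*(C + 27) = 2*(27 + C) = 54 + 2*C)
(-27488 + b(194))*(Y(213) - 207) = (-27488 + (54 + 2*194))*(182 - 207) = (-27488 + (54 + 388))*(-25) = (-27488 + 442)*(-25) = -27046*(-25) = 676150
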